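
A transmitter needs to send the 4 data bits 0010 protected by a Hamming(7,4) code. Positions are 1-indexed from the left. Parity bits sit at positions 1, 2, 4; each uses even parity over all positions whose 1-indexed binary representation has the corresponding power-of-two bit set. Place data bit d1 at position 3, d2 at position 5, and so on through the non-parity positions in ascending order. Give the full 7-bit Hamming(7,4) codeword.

0101010

Place data bits at non-power-of-two positions: b3=0, b5=0, b6=1, b7=0.
p1 = XOR of data positions {3,5,7} = 0⊕0⊕0 = 0
p2 = XOR of data positions {3,6,7} = 0⊕1⊕0 = 1
p4 = XOR of data positions {5,6,7} = 0⊕1⊕0 = 1
Codeword b1..b7 = 0101010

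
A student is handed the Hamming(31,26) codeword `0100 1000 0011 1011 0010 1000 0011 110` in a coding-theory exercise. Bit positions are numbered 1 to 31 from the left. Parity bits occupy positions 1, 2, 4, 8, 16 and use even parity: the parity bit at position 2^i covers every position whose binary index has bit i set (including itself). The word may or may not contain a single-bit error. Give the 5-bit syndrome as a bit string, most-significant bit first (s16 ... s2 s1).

s1: b1⊕b3⊕b5⊕b7⊕b9⊕b11⊕b13⊕b15⊕b17⊕b19⊕b21⊕b23⊕b25⊕b27⊕b29⊕b31 = 0⊕0⊕1⊕0⊕0⊕1⊕1⊕1⊕0⊕1⊕1⊕0⊕0⊕1⊕1⊕0 = 0
s2: b2⊕b3⊕b6⊕b7⊕b10⊕b11⊕b14⊕b15⊕b18⊕b19⊕b22⊕b23⊕b26⊕b27⊕b30⊕b31 = 1⊕0⊕0⊕0⊕0⊕1⊕0⊕1⊕0⊕1⊕0⊕0⊕0⊕1⊕1⊕0 = 0
s4: b4⊕b5⊕b6⊕b7⊕b12⊕b13⊕b14⊕b15⊕b20⊕b21⊕b22⊕b23⊕b28⊕b29⊕b30⊕b31 = 0⊕1⊕0⊕0⊕1⊕1⊕0⊕1⊕0⊕1⊕0⊕0⊕1⊕1⊕1⊕0 = 0
s8: b8⊕b9⊕b10⊕b11⊕b12⊕b13⊕b14⊕b15⊕b24⊕b25⊕b26⊕b27⊕b28⊕b29⊕b30⊕b31 = 0⊕0⊕0⊕1⊕1⊕1⊕0⊕1⊕0⊕0⊕0⊕1⊕1⊕1⊕1⊕0 = 0
s16: b16⊕b17⊕b18⊕b19⊕b20⊕b21⊕b22⊕b23⊕b24⊕b25⊕b26⊕b27⊕b28⊕b29⊕b30⊕b31 = 1⊕0⊕0⊕1⊕0⊕1⊕0⊕0⊕0⊕0⊕0⊕1⊕1⊕1⊕1⊕0 = 1
Syndrome (s16...s1) = 10000 → position 16.

10000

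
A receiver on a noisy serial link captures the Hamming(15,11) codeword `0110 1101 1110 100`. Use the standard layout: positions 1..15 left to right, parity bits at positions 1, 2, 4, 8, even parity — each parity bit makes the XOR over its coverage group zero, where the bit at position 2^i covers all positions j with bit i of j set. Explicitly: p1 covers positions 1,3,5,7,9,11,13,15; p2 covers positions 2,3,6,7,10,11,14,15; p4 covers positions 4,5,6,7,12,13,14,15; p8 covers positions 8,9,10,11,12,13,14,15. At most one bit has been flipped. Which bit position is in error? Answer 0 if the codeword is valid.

15

s1: b1⊕b3⊕b5⊕b7⊕b9⊕b11⊕b13⊕b15 = 0⊕1⊕1⊕0⊕1⊕1⊕1⊕0 = 1
s2: b2⊕b3⊕b6⊕b7⊕b10⊕b11⊕b14⊕b15 = 1⊕1⊕1⊕0⊕1⊕1⊕0⊕0 = 1
s4: b4⊕b5⊕b6⊕b7⊕b12⊕b13⊕b14⊕b15 = 0⊕1⊕1⊕0⊕0⊕1⊕0⊕0 = 1
s8: b8⊕b9⊕b10⊕b11⊕b12⊕b13⊕b14⊕b15 = 1⊕1⊕1⊕1⊕0⊕1⊕0⊕0 = 1
Syndrome (s8...s1) = 1111 → position 15.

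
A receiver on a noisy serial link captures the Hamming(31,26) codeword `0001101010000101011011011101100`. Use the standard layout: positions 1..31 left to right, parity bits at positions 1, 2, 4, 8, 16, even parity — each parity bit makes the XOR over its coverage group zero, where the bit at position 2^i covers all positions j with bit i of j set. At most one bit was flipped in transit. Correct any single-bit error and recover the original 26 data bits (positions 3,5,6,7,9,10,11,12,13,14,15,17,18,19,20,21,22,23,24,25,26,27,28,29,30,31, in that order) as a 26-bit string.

01010000010011011011101100

s1: b1⊕b3⊕b5⊕b7⊕b9⊕b11⊕b13⊕b15⊕b17⊕b19⊕b21⊕b23⊕b25⊕b27⊕b29⊕b31 = 0⊕0⊕1⊕1⊕1⊕0⊕0⊕0⊕0⊕1⊕1⊕0⊕1⊕0⊕1⊕0 = 1
s2: b2⊕b3⊕b6⊕b7⊕b10⊕b11⊕b14⊕b15⊕b18⊕b19⊕b22⊕b23⊕b26⊕b27⊕b30⊕b31 = 0⊕0⊕0⊕1⊕0⊕0⊕1⊕0⊕1⊕1⊕1⊕0⊕1⊕0⊕0⊕0 = 0
s4: b4⊕b5⊕b6⊕b7⊕b12⊕b13⊕b14⊕b15⊕b20⊕b21⊕b22⊕b23⊕b28⊕b29⊕b30⊕b31 = 1⊕1⊕0⊕1⊕0⊕0⊕1⊕0⊕0⊕1⊕1⊕0⊕1⊕1⊕0⊕0 = 0
s8: b8⊕b9⊕b10⊕b11⊕b12⊕b13⊕b14⊕b15⊕b24⊕b25⊕b26⊕b27⊕b28⊕b29⊕b30⊕b31 = 0⊕1⊕0⊕0⊕0⊕0⊕1⊕0⊕1⊕1⊕1⊕0⊕1⊕1⊕0⊕0 = 1
s16: b16⊕b17⊕b18⊕b19⊕b20⊕b21⊕b22⊕b23⊕b24⊕b25⊕b26⊕b27⊕b28⊕b29⊕b30⊕b31 = 1⊕0⊕1⊕1⊕0⊕1⊕1⊕0⊕1⊕1⊕1⊕0⊕1⊕1⊕0⊕0 = 0
Syndrome (s16...s1) = 01001 → position 9.
Flip bit 9: corrected codeword = 0001101000000101011011011101100
Data bits at positions 3,5,6,7,9,10,11,12,13,14,15,17,18,19,20,21,22,23,24,25,26,27,28,29,30,31: 01010000010011011011101100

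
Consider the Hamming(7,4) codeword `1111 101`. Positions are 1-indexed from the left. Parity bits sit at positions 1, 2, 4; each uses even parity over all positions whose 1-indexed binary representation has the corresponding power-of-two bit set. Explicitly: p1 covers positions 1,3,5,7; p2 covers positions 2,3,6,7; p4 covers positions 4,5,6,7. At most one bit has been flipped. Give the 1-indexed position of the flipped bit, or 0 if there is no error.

6

s1: b1⊕b3⊕b5⊕b7 = 1⊕1⊕1⊕1 = 0
s2: b2⊕b3⊕b6⊕b7 = 1⊕1⊕0⊕1 = 1
s4: b4⊕b5⊕b6⊕b7 = 1⊕1⊕0⊕1 = 1
Syndrome (s4...s1) = 110 → position 6.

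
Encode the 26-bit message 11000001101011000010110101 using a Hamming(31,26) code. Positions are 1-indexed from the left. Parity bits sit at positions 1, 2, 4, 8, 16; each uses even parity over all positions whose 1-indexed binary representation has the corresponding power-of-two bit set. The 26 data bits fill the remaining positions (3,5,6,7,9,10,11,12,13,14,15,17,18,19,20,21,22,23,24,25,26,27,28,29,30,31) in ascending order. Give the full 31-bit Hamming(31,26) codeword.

0110100000011011011000010110101

Place data bits at non-power-of-two positions: b3=1, b5=1, b6=0, b7=0, b9=0, b10=0, b11=0, b12=1, b13=1, b14=0, b15=1, b17=0, b18=1, b19=1, b20=0, b21=0, b22=0, b23=0, b24=1, b25=0, b26=1, b27=1, b28=0, b29=1, b30=0, b31=1.
p1 = XOR of data positions {3,5,7,9,11,13,15,17,19,21,23,25,27,29,31} = 1⊕1⊕0⊕0⊕0⊕1⊕1⊕0⊕1⊕0⊕0⊕0⊕1⊕1⊕1 = 0
p2 = XOR of data positions {3,6,7,10,11,14,15,18,19,22,23,26,27,30,31} = 1⊕0⊕0⊕0⊕0⊕0⊕1⊕1⊕1⊕0⊕0⊕1⊕1⊕0⊕1 = 1
p4 = XOR of data positions {5,6,7,12,13,14,15,20,21,22,23,28,29,30,31} = 1⊕0⊕0⊕1⊕1⊕0⊕1⊕0⊕0⊕0⊕0⊕0⊕1⊕0⊕1 = 0
p8 = XOR of data positions {9,10,11,12,13,14,15,24,25,26,27,28,29,30,31} = 0⊕0⊕0⊕1⊕1⊕0⊕1⊕1⊕0⊕1⊕1⊕0⊕1⊕0⊕1 = 0
p16 = XOR of data positions {17,18,19,20,21,22,23,24,25,26,27,28,29,30,31} = 0⊕1⊕1⊕0⊕0⊕0⊕0⊕1⊕0⊕1⊕1⊕0⊕1⊕0⊕1 = 1
Codeword b1..b31 = 0110100000011011011000010110101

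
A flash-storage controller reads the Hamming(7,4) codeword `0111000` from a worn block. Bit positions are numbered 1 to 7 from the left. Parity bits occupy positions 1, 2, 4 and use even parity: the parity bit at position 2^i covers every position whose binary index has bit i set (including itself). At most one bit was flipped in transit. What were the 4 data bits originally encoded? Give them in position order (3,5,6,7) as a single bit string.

1100

s1: b1⊕b3⊕b5⊕b7 = 0⊕1⊕0⊕0 = 1
s2: b2⊕b3⊕b6⊕b7 = 1⊕1⊕0⊕0 = 0
s4: b4⊕b5⊕b6⊕b7 = 1⊕0⊕0⊕0 = 1
Syndrome (s4...s1) = 101 → position 5.
Flip bit 5: corrected codeword = 0111100
Data bits at positions 3,5,6,7: 1100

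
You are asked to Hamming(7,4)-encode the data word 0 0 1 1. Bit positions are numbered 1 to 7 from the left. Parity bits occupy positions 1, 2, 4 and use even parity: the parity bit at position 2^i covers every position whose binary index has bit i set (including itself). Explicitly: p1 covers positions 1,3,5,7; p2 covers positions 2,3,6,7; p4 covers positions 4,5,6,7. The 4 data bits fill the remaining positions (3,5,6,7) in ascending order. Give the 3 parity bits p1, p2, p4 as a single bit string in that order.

100

Place data bits at non-power-of-two positions: b3=0, b5=0, b6=1, b7=1.
p1 = XOR of data positions {3,5,7} = 0⊕0⊕1 = 1
p2 = XOR of data positions {3,6,7} = 0⊕1⊕1 = 0
p4 = XOR of data positions {5,6,7} = 0⊕1⊕1 = 0
Parity bits p1,p2,p4 = 100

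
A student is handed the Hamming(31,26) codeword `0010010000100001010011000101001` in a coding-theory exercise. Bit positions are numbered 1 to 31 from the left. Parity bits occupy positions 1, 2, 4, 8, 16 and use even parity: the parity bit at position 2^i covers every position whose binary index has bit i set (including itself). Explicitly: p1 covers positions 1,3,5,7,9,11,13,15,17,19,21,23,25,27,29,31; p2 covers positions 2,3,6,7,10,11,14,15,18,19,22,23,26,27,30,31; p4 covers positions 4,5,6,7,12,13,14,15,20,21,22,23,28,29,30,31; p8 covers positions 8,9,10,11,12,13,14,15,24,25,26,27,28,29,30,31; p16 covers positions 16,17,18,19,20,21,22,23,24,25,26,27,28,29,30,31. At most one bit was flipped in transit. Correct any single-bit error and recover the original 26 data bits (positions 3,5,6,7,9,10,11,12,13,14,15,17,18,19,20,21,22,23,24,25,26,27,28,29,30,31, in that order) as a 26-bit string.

10100010000010010000101001

s1: b1⊕b3⊕b5⊕b7⊕b9⊕b11⊕b13⊕b15⊕b17⊕b19⊕b21⊕b23⊕b25⊕b27⊕b29⊕b31 = 0⊕1⊕0⊕0⊕0⊕1⊕0⊕0⊕0⊕0⊕1⊕0⊕0⊕0⊕0⊕1 = 0
s2: b2⊕b3⊕b6⊕b7⊕b10⊕b11⊕b14⊕b15⊕b18⊕b19⊕b22⊕b23⊕b26⊕b27⊕b30⊕b31 = 0⊕1⊕1⊕0⊕0⊕1⊕0⊕0⊕1⊕0⊕1⊕0⊕1⊕0⊕0⊕1 = 1
s4: b4⊕b5⊕b6⊕b7⊕b12⊕b13⊕b14⊕b15⊕b20⊕b21⊕b22⊕b23⊕b28⊕b29⊕b30⊕b31 = 0⊕0⊕1⊕0⊕0⊕0⊕0⊕0⊕0⊕1⊕1⊕0⊕1⊕0⊕0⊕1 = 1
s8: b8⊕b9⊕b10⊕b11⊕b12⊕b13⊕b14⊕b15⊕b24⊕b25⊕b26⊕b27⊕b28⊕b29⊕b30⊕b31 = 0⊕0⊕0⊕1⊕0⊕0⊕0⊕0⊕0⊕0⊕1⊕0⊕1⊕0⊕0⊕1 = 0
s16: b16⊕b17⊕b18⊕b19⊕b20⊕b21⊕b22⊕b23⊕b24⊕b25⊕b26⊕b27⊕b28⊕b29⊕b30⊕b31 = 1⊕0⊕1⊕0⊕0⊕1⊕1⊕0⊕0⊕0⊕1⊕0⊕1⊕0⊕0⊕1 = 1
Syndrome (s16...s1) = 10110 → position 22.
Flip bit 22: corrected codeword = 0010010000100001010010000101001
Data bits at positions 3,5,6,7,9,10,11,12,13,14,15,17,18,19,20,21,22,23,24,25,26,27,28,29,30,31: 10100010000010010000101001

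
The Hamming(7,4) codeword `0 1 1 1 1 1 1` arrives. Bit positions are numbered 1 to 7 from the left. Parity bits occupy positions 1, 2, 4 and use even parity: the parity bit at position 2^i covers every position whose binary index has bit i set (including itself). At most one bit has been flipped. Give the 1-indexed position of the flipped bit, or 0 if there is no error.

1

s1: b1⊕b3⊕b5⊕b7 = 0⊕1⊕1⊕1 = 1
s2: b2⊕b3⊕b6⊕b7 = 1⊕1⊕1⊕1 = 0
s4: b4⊕b5⊕b6⊕b7 = 1⊕1⊕1⊕1 = 0
Syndrome (s4...s1) = 001 → position 1.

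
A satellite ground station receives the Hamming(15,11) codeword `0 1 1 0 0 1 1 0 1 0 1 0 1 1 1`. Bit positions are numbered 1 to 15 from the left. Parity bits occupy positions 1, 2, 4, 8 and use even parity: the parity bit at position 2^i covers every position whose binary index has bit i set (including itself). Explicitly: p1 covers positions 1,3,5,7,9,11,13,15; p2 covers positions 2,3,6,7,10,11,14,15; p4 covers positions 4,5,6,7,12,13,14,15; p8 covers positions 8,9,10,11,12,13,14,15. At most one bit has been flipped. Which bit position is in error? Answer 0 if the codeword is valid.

s1: b1⊕b3⊕b5⊕b7⊕b9⊕b11⊕b13⊕b15 = 0⊕1⊕0⊕1⊕1⊕1⊕1⊕1 = 0
s2: b2⊕b3⊕b6⊕b7⊕b10⊕b11⊕b14⊕b15 = 1⊕1⊕1⊕1⊕0⊕1⊕1⊕1 = 1
s4: b4⊕b5⊕b6⊕b7⊕b12⊕b13⊕b14⊕b15 = 0⊕0⊕1⊕1⊕0⊕1⊕1⊕1 = 1
s8: b8⊕b9⊕b10⊕b11⊕b12⊕b13⊕b14⊕b15 = 0⊕1⊕0⊕1⊕0⊕1⊕1⊕1 = 1
Syndrome (s8...s1) = 1110 → position 14.

14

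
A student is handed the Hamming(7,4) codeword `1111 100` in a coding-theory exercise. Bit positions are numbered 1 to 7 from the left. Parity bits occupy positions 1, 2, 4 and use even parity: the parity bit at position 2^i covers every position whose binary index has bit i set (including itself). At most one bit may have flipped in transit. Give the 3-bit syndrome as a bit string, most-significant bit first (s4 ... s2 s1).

001

s1: b1⊕b3⊕b5⊕b7 = 1⊕1⊕1⊕0 = 1
s2: b2⊕b3⊕b6⊕b7 = 1⊕1⊕0⊕0 = 0
s4: b4⊕b5⊕b6⊕b7 = 1⊕1⊕0⊕0 = 0
Syndrome (s4...s1) = 001 → position 1.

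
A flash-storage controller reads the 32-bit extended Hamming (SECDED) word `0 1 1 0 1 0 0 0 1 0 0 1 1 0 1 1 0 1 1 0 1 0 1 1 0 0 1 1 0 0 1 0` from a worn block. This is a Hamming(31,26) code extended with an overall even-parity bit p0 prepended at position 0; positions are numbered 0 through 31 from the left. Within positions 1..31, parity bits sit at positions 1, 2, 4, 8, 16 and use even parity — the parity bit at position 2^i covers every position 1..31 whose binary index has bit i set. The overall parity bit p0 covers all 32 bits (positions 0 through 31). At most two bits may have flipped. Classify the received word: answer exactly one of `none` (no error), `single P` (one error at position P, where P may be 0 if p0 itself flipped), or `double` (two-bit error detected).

s1: b1⊕b3⊕b5⊕b7⊕b9⊕b11⊕b13⊕b15⊕b17⊕b19⊕b21⊕b23⊕b25⊕b27⊕b29⊕b31 = 1⊕0⊕0⊕0⊕0⊕1⊕0⊕1⊕1⊕0⊕0⊕1⊕0⊕1⊕0⊕0 = 0
s2: b2⊕b3⊕b6⊕b7⊕b10⊕b11⊕b14⊕b15⊕b18⊕b19⊕b22⊕b23⊕b26⊕b27⊕b30⊕b31 = 1⊕0⊕0⊕0⊕0⊕1⊕1⊕1⊕1⊕0⊕1⊕1⊕1⊕1⊕1⊕0 = 0
s4: b4⊕b5⊕b6⊕b7⊕b12⊕b13⊕b14⊕b15⊕b20⊕b21⊕b22⊕b23⊕b28⊕b29⊕b30⊕b31 = 1⊕0⊕0⊕0⊕1⊕0⊕1⊕1⊕1⊕0⊕1⊕1⊕0⊕0⊕1⊕0 = 0
s8: b8⊕b9⊕b10⊕b11⊕b12⊕b13⊕b14⊕b15⊕b24⊕b25⊕b26⊕b27⊕b28⊕b29⊕b30⊕b31 = 1⊕0⊕0⊕1⊕1⊕0⊕1⊕1⊕0⊕0⊕1⊕1⊕0⊕0⊕1⊕0 = 0
s16: b16⊕b17⊕b18⊕b19⊕b20⊕b21⊕b22⊕b23⊕b24⊕b25⊕b26⊕b27⊕b28⊕b29⊕b30⊕b31 = 0⊕1⊕1⊕0⊕1⊕0⊕1⊕1⊕0⊕0⊕1⊕1⊕0⊕0⊕1⊕0 = 0
Syndrome (s16...s1) = 00000 → position 0 (no error).
Overall parity (XOR of all 32 bits, including p0): 0⊕1⊕1⊕0⊕1⊕0⊕0⊕0⊕1⊕0⊕0⊕1⊕1⊕0⊕1⊕1⊕0⊕1⊕1⊕0⊕1⊕0⊕1⊕1⊕0⊕0⊕1⊕1⊕0⊕0⊕1⊕0 = 0
Overall=0, syndrome position=0 → no error.

none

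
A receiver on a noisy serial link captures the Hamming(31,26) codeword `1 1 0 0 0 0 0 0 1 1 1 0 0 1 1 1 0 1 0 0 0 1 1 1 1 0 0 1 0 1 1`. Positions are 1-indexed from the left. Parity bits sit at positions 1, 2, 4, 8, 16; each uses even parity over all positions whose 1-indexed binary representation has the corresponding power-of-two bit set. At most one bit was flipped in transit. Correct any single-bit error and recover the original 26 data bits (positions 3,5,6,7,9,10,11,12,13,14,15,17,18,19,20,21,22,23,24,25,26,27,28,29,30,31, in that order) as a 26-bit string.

00001110011010011111001011

s1: b1⊕b3⊕b5⊕b7⊕b9⊕b11⊕b13⊕b15⊕b17⊕b19⊕b21⊕b23⊕b25⊕b27⊕b29⊕b31 = 1⊕0⊕0⊕0⊕1⊕1⊕0⊕1⊕0⊕0⊕0⊕1⊕1⊕0⊕0⊕1 = 1
s2: b2⊕b3⊕b6⊕b7⊕b10⊕b11⊕b14⊕b15⊕b18⊕b19⊕b22⊕b23⊕b26⊕b27⊕b30⊕b31 = 1⊕0⊕0⊕0⊕1⊕1⊕1⊕1⊕1⊕0⊕1⊕1⊕0⊕0⊕1⊕1 = 0
s4: b4⊕b5⊕b6⊕b7⊕b12⊕b13⊕b14⊕b15⊕b20⊕b21⊕b22⊕b23⊕b28⊕b29⊕b30⊕b31 = 0⊕0⊕0⊕0⊕0⊕0⊕1⊕1⊕0⊕0⊕1⊕1⊕1⊕0⊕1⊕1 = 1
s8: b8⊕b9⊕b10⊕b11⊕b12⊕b13⊕b14⊕b15⊕b24⊕b25⊕b26⊕b27⊕b28⊕b29⊕b30⊕b31 = 0⊕1⊕1⊕1⊕0⊕0⊕1⊕1⊕1⊕1⊕0⊕0⊕1⊕0⊕1⊕1 = 0
s16: b16⊕b17⊕b18⊕b19⊕b20⊕b21⊕b22⊕b23⊕b24⊕b25⊕b26⊕b27⊕b28⊕b29⊕b30⊕b31 = 1⊕0⊕1⊕0⊕0⊕0⊕1⊕1⊕1⊕1⊕0⊕0⊕1⊕0⊕1⊕1 = 1
Syndrome (s16...s1) = 10101 → position 21.
Flip bit 21: corrected codeword = 1100000011100111010011111001011
Data bits at positions 3,5,6,7,9,10,11,12,13,14,15,17,18,19,20,21,22,23,24,25,26,27,28,29,30,31: 00001110011010011111001011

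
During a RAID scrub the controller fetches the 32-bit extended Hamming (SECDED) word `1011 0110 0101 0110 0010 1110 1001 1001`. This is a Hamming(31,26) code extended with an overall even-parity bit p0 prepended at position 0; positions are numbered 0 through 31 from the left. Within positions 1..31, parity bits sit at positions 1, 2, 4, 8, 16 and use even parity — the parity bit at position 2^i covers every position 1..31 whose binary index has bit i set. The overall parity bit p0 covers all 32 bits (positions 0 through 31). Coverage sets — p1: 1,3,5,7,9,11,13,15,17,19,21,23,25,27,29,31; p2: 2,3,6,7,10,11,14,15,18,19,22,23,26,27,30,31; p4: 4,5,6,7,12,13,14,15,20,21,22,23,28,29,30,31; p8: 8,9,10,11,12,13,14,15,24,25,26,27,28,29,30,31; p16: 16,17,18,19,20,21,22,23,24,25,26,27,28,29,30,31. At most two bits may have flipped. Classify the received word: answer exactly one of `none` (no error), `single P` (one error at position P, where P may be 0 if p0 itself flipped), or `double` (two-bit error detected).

s1: b1⊕b3⊕b5⊕b7⊕b9⊕b11⊕b13⊕b15⊕b17⊕b19⊕b21⊕b23⊕b25⊕b27⊕b29⊕b31 = 0⊕1⊕1⊕0⊕1⊕1⊕1⊕0⊕0⊕0⊕1⊕0⊕0⊕1⊕0⊕1 = 0
s2: b2⊕b3⊕b6⊕b7⊕b10⊕b11⊕b14⊕b15⊕b18⊕b19⊕b22⊕b23⊕b26⊕b27⊕b30⊕b31 = 1⊕1⊕1⊕0⊕0⊕1⊕1⊕0⊕1⊕0⊕1⊕0⊕0⊕1⊕0⊕1 = 1
s4: b4⊕b5⊕b6⊕b7⊕b12⊕b13⊕b14⊕b15⊕b20⊕b21⊕b22⊕b23⊕b28⊕b29⊕b30⊕b31 = 0⊕1⊕1⊕0⊕0⊕1⊕1⊕0⊕1⊕1⊕1⊕0⊕1⊕0⊕0⊕1 = 1
s8: b8⊕b9⊕b10⊕b11⊕b12⊕b13⊕b14⊕b15⊕b24⊕b25⊕b26⊕b27⊕b28⊕b29⊕b30⊕b31 = 0⊕1⊕0⊕1⊕0⊕1⊕1⊕0⊕1⊕0⊕0⊕1⊕1⊕0⊕0⊕1 = 0
s16: b16⊕b17⊕b18⊕b19⊕b20⊕b21⊕b22⊕b23⊕b24⊕b25⊕b26⊕b27⊕b28⊕b29⊕b30⊕b31 = 0⊕0⊕1⊕0⊕1⊕1⊕1⊕0⊕1⊕0⊕0⊕1⊕1⊕0⊕0⊕1 = 0
Syndrome (s16...s1) = 00110 → position 6.
Overall parity (XOR of all 32 bits, including p0): 1⊕0⊕1⊕1⊕0⊕1⊕1⊕0⊕0⊕1⊕0⊕1⊕0⊕1⊕1⊕0⊕0⊕0⊕1⊕0⊕1⊕1⊕1⊕0⊕1⊕0⊕0⊕1⊕1⊕0⊕0⊕1 = 1
Overall=1, syndrome position=6 → single-bit error at position 6.

single 6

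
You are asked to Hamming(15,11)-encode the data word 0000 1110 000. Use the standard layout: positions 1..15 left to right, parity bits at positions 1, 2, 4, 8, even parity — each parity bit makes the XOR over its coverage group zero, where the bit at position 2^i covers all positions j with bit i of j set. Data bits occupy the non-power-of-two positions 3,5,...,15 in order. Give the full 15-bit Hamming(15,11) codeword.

Place data bits at non-power-of-two positions: b3=0, b5=0, b6=0, b7=0, b9=1, b10=1, b11=1, b12=0, b13=0, b14=0, b15=0.
p1 = XOR of data positions {3,5,7,9,11,13,15} = 0⊕0⊕0⊕1⊕1⊕0⊕0 = 0
p2 = XOR of data positions {3,6,7,10,11,14,15} = 0⊕0⊕0⊕1⊕1⊕0⊕0 = 0
p4 = XOR of data positions {5,6,7,12,13,14,15} = 0⊕0⊕0⊕0⊕0⊕0⊕0 = 0
p8 = XOR of data positions {9,10,11,12,13,14,15} = 1⊕1⊕1⊕0⊕0⊕0⊕0 = 1
Codeword b1..b15 = 000000011110000

000000011110000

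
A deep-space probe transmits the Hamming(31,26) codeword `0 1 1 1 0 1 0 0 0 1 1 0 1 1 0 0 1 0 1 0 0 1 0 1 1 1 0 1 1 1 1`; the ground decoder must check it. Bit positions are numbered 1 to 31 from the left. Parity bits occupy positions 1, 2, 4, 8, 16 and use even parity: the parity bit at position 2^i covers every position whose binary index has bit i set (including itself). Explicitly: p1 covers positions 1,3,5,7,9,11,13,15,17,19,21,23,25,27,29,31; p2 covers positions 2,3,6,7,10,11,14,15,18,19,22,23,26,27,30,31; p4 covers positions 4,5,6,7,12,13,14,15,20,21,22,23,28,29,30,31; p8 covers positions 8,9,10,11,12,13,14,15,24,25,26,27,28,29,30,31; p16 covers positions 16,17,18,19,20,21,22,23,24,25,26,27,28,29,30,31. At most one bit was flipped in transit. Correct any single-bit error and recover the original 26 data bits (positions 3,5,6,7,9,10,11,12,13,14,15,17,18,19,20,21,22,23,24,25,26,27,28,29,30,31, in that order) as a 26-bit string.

10100110100101001011101111

s1: b1⊕b3⊕b5⊕b7⊕b9⊕b11⊕b13⊕b15⊕b17⊕b19⊕b21⊕b23⊕b25⊕b27⊕b29⊕b31 = 0⊕1⊕0⊕0⊕0⊕1⊕1⊕0⊕1⊕1⊕0⊕0⊕1⊕0⊕1⊕1 = 0
s2: b2⊕b3⊕b6⊕b7⊕b10⊕b11⊕b14⊕b15⊕b18⊕b19⊕b22⊕b23⊕b26⊕b27⊕b30⊕b31 = 1⊕1⊕1⊕0⊕1⊕1⊕1⊕0⊕0⊕1⊕1⊕0⊕1⊕0⊕1⊕1 = 1
s4: b4⊕b5⊕b6⊕b7⊕b12⊕b13⊕b14⊕b15⊕b20⊕b21⊕b22⊕b23⊕b28⊕b29⊕b30⊕b31 = 1⊕0⊕1⊕0⊕0⊕1⊕1⊕0⊕0⊕0⊕1⊕0⊕1⊕1⊕1⊕1 = 1
s8: b8⊕b9⊕b10⊕b11⊕b12⊕b13⊕b14⊕b15⊕b24⊕b25⊕b26⊕b27⊕b28⊕b29⊕b30⊕b31 = 0⊕0⊕1⊕1⊕0⊕1⊕1⊕0⊕1⊕1⊕1⊕0⊕1⊕1⊕1⊕1 = 1
s16: b16⊕b17⊕b18⊕b19⊕b20⊕b21⊕b22⊕b23⊕b24⊕b25⊕b26⊕b27⊕b28⊕b29⊕b30⊕b31 = 0⊕1⊕0⊕1⊕0⊕0⊕1⊕0⊕1⊕1⊕1⊕0⊕1⊕1⊕1⊕1 = 0
Syndrome (s16...s1) = 01110 → position 14.
Flip bit 14: corrected codeword = 0111010001101000101001011101111
Data bits at positions 3,5,6,7,9,10,11,12,13,14,15,17,18,19,20,21,22,23,24,25,26,27,28,29,30,31: 10100110100101001011101111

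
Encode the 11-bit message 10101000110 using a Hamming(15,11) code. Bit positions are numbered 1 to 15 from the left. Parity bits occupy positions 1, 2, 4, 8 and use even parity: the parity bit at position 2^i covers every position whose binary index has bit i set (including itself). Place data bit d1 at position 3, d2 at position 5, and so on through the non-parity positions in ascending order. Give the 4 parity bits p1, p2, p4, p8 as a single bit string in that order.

1111

Place data bits at non-power-of-two positions: b3=1, b5=0, b6=1, b7=0, b9=1, b10=0, b11=0, b12=0, b13=1, b14=1, b15=0.
p1 = XOR of data positions {3,5,7,9,11,13,15} = 1⊕0⊕0⊕1⊕0⊕1⊕0 = 1
p2 = XOR of data positions {3,6,7,10,11,14,15} = 1⊕1⊕0⊕0⊕0⊕1⊕0 = 1
p4 = XOR of data positions {5,6,7,12,13,14,15} = 0⊕1⊕0⊕0⊕1⊕1⊕0 = 1
p8 = XOR of data positions {9,10,11,12,13,14,15} = 1⊕0⊕0⊕0⊕1⊕1⊕0 = 1
Parity bits p1,p2,p4,p8 = 1111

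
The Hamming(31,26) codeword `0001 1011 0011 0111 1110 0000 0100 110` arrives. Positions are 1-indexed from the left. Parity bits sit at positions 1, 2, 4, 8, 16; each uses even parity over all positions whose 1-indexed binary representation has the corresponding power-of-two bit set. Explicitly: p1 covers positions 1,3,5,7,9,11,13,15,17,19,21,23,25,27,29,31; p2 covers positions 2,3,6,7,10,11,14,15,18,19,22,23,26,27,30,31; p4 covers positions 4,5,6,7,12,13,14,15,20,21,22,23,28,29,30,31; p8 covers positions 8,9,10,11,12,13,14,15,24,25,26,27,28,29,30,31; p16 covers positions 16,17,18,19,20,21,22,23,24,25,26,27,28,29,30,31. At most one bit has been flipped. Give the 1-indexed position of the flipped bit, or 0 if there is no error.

17

s1: b1⊕b3⊕b5⊕b7⊕b9⊕b11⊕b13⊕b15⊕b17⊕b19⊕b21⊕b23⊕b25⊕b27⊕b29⊕b31 = 0⊕0⊕1⊕1⊕0⊕1⊕0⊕1⊕1⊕1⊕0⊕0⊕0⊕0⊕1⊕0 = 1
s2: b2⊕b3⊕b6⊕b7⊕b10⊕b11⊕b14⊕b15⊕b18⊕b19⊕b22⊕b23⊕b26⊕b27⊕b30⊕b31 = 0⊕0⊕0⊕1⊕0⊕1⊕1⊕1⊕1⊕1⊕0⊕0⊕1⊕0⊕1⊕0 = 0
s4: b4⊕b5⊕b6⊕b7⊕b12⊕b13⊕b14⊕b15⊕b20⊕b21⊕b22⊕b23⊕b28⊕b29⊕b30⊕b31 = 1⊕1⊕0⊕1⊕1⊕0⊕1⊕1⊕0⊕0⊕0⊕0⊕0⊕1⊕1⊕0 = 0
s8: b8⊕b9⊕b10⊕b11⊕b12⊕b13⊕b14⊕b15⊕b24⊕b25⊕b26⊕b27⊕b28⊕b29⊕b30⊕b31 = 1⊕0⊕0⊕1⊕1⊕0⊕1⊕1⊕0⊕0⊕1⊕0⊕0⊕1⊕1⊕0 = 0
s16: b16⊕b17⊕b18⊕b19⊕b20⊕b21⊕b22⊕b23⊕b24⊕b25⊕b26⊕b27⊕b28⊕b29⊕b30⊕b31 = 1⊕1⊕1⊕1⊕0⊕0⊕0⊕0⊕0⊕0⊕1⊕0⊕0⊕1⊕1⊕0 = 1
Syndrome (s16...s1) = 10001 → position 17.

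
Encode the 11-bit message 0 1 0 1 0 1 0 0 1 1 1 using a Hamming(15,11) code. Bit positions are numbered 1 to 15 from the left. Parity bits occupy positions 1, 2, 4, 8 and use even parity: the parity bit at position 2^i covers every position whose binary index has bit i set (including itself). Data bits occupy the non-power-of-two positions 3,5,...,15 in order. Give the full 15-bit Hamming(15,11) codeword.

000110100100111

Place data bits at non-power-of-two positions: b3=0, b5=1, b6=0, b7=1, b9=0, b10=1, b11=0, b12=0, b13=1, b14=1, b15=1.
p1 = XOR of data positions {3,5,7,9,11,13,15} = 0⊕1⊕1⊕0⊕0⊕1⊕1 = 0
p2 = XOR of data positions {3,6,7,10,11,14,15} = 0⊕0⊕1⊕1⊕0⊕1⊕1 = 0
p4 = XOR of data positions {5,6,7,12,13,14,15} = 1⊕0⊕1⊕0⊕1⊕1⊕1 = 1
p8 = XOR of data positions {9,10,11,12,13,14,15} = 0⊕1⊕0⊕0⊕1⊕1⊕1 = 0
Codeword b1..b15 = 000110100100111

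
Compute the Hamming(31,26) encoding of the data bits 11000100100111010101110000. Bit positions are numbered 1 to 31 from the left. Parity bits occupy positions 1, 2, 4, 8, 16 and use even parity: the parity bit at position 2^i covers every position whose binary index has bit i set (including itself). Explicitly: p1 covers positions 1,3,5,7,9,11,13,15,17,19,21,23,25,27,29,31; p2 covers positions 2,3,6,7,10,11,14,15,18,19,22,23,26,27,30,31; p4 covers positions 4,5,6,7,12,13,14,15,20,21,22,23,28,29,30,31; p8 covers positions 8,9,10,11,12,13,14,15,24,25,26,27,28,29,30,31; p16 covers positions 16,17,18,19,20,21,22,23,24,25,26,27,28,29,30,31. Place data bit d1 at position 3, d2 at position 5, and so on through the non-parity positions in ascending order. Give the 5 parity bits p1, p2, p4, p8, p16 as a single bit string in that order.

Place data bits at non-power-of-two positions: b3=1, b5=1, b6=0, b7=0, b9=0, b10=1, b11=0, b12=0, b13=1, b14=0, b15=0, b17=1, b18=1, b19=1, b20=0, b21=1, b22=0, b23=1, b24=0, b25=1, b26=1, b27=1, b28=0, b29=0, b30=0, b31=0.
p1 = XOR of data positions {3,5,7,9,11,13,15,17,19,21,23,25,27,29,31} = 1⊕1⊕0⊕0⊕0⊕1⊕0⊕1⊕1⊕1⊕1⊕1⊕1⊕0⊕0 = 1
p2 = XOR of data positions {3,6,7,10,11,14,15,18,19,22,23,26,27,30,31} = 1⊕0⊕0⊕1⊕0⊕0⊕0⊕1⊕1⊕0⊕1⊕1⊕1⊕0⊕0 = 1
p4 = XOR of data positions {5,6,7,12,13,14,15,20,21,22,23,28,29,30,31} = 1⊕0⊕0⊕0⊕1⊕0⊕0⊕0⊕1⊕0⊕1⊕0⊕0⊕0⊕0 = 0
p8 = XOR of data positions {9,10,11,12,13,14,15,24,25,26,27,28,29,30,31} = 0⊕1⊕0⊕0⊕1⊕0⊕0⊕0⊕1⊕1⊕1⊕0⊕0⊕0⊕0 = 1
p16 = XOR of data positions {17,18,19,20,21,22,23,24,25,26,27,28,29,30,31} = 1⊕1⊕1⊕0⊕1⊕0⊕1⊕0⊕1⊕1⊕1⊕0⊕0⊕0⊕0 = 0
Parity bits p1,p2,p4,p8,p16 = 11010

11010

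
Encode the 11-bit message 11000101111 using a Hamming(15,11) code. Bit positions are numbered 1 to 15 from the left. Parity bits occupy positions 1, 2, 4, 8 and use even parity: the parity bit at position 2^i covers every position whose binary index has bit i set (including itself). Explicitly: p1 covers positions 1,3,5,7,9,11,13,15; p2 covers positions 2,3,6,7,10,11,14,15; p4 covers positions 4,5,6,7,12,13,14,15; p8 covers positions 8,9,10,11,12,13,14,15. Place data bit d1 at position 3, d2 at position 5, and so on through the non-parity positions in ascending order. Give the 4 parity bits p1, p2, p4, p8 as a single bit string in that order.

0011

Place data bits at non-power-of-two positions: b3=1, b5=1, b6=0, b7=0, b9=0, b10=1, b11=0, b12=1, b13=1, b14=1, b15=1.
p1 = XOR of data positions {3,5,7,9,11,13,15} = 1⊕1⊕0⊕0⊕0⊕1⊕1 = 0
p2 = XOR of data positions {3,6,7,10,11,14,15} = 1⊕0⊕0⊕1⊕0⊕1⊕1 = 0
p4 = XOR of data positions {5,6,7,12,13,14,15} = 1⊕0⊕0⊕1⊕1⊕1⊕1 = 1
p8 = XOR of data positions {9,10,11,12,13,14,15} = 0⊕1⊕0⊕1⊕1⊕1⊕1 = 1
Parity bits p1,p2,p4,p8 = 0011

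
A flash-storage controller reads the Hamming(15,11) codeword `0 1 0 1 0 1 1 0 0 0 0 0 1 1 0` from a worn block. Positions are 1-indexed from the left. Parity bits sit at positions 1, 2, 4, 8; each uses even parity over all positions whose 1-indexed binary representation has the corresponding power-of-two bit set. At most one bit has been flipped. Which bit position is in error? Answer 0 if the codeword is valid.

4

s1: b1⊕b3⊕b5⊕b7⊕b9⊕b11⊕b13⊕b15 = 0⊕0⊕0⊕1⊕0⊕0⊕1⊕0 = 0
s2: b2⊕b3⊕b6⊕b7⊕b10⊕b11⊕b14⊕b15 = 1⊕0⊕1⊕1⊕0⊕0⊕1⊕0 = 0
s4: b4⊕b5⊕b6⊕b7⊕b12⊕b13⊕b14⊕b15 = 1⊕0⊕1⊕1⊕0⊕1⊕1⊕0 = 1
s8: b8⊕b9⊕b10⊕b11⊕b12⊕b13⊕b14⊕b15 = 0⊕0⊕0⊕0⊕0⊕1⊕1⊕0 = 0
Syndrome (s8...s1) = 0100 → position 4.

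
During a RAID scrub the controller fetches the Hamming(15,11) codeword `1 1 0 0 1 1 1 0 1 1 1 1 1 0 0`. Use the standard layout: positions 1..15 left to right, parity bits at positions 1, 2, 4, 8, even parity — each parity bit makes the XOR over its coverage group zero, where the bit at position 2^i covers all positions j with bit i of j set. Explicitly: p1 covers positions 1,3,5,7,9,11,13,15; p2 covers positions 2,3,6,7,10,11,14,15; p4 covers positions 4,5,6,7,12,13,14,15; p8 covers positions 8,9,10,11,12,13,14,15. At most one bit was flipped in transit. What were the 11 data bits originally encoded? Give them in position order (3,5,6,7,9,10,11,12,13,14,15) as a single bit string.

s1: b1⊕b3⊕b5⊕b7⊕b9⊕b11⊕b13⊕b15 = 1⊕0⊕1⊕1⊕1⊕1⊕1⊕0 = 0
s2: b2⊕b3⊕b6⊕b7⊕b10⊕b11⊕b14⊕b15 = 1⊕0⊕1⊕1⊕1⊕1⊕0⊕0 = 1
s4: b4⊕b5⊕b6⊕b7⊕b12⊕b13⊕b14⊕b15 = 0⊕1⊕1⊕1⊕1⊕1⊕0⊕0 = 1
s8: b8⊕b9⊕b10⊕b11⊕b12⊕b13⊕b14⊕b15 = 0⊕1⊕1⊕1⊕1⊕1⊕0⊕0 = 1
Syndrome (s8...s1) = 1110 → position 14.
Flip bit 14: corrected codeword = 110011101111110
Data bits at positions 3,5,6,7,9,10,11,12,13,14,15: 01111111110

01111111110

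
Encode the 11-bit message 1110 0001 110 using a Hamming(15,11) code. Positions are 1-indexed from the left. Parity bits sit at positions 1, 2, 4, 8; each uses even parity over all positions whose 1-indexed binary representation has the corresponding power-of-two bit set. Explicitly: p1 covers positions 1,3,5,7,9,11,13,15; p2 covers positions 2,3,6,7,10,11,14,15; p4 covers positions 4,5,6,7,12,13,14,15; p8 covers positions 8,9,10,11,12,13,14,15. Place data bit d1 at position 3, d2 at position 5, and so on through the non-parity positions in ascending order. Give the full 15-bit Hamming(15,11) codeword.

111111010001110

Place data bits at non-power-of-two positions: b3=1, b5=1, b6=1, b7=0, b9=0, b10=0, b11=0, b12=1, b13=1, b14=1, b15=0.
p1 = XOR of data positions {3,5,7,9,11,13,15} = 1⊕1⊕0⊕0⊕0⊕1⊕0 = 1
p2 = XOR of data positions {3,6,7,10,11,14,15} = 1⊕1⊕0⊕0⊕0⊕1⊕0 = 1
p4 = XOR of data positions {5,6,7,12,13,14,15} = 1⊕1⊕0⊕1⊕1⊕1⊕0 = 1
p8 = XOR of data positions {9,10,11,12,13,14,15} = 0⊕0⊕0⊕1⊕1⊕1⊕0 = 1
Codeword b1..b15 = 111111010001110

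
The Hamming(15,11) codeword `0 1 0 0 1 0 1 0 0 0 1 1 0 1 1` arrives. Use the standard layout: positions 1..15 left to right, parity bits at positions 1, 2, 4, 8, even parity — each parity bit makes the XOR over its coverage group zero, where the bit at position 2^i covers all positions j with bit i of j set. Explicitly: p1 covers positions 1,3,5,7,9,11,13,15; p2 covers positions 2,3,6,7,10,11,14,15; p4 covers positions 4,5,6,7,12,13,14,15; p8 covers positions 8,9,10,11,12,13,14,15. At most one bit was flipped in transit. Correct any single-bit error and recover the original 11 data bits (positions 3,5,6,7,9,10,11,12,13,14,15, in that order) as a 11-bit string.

01110011011

s1: b1⊕b3⊕b5⊕b7⊕b9⊕b11⊕b13⊕b15 = 0⊕0⊕1⊕1⊕0⊕1⊕0⊕1 = 0
s2: b2⊕b3⊕b6⊕b7⊕b10⊕b11⊕b14⊕b15 = 1⊕0⊕0⊕1⊕0⊕1⊕1⊕1 = 1
s4: b4⊕b5⊕b6⊕b7⊕b12⊕b13⊕b14⊕b15 = 0⊕1⊕0⊕1⊕1⊕0⊕1⊕1 = 1
s8: b8⊕b9⊕b10⊕b11⊕b12⊕b13⊕b14⊕b15 = 0⊕0⊕0⊕1⊕1⊕0⊕1⊕1 = 0
Syndrome (s8...s1) = 0110 → position 6.
Flip bit 6: corrected codeword = 010011100011011
Data bits at positions 3,5,6,7,9,10,11,12,13,14,15: 01110011011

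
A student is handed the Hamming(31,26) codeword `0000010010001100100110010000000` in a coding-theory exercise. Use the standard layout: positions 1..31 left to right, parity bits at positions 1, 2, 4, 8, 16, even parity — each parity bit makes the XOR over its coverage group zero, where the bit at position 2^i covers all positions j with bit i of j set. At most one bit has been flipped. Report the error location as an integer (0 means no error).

s1: b1⊕b3⊕b5⊕b7⊕b9⊕b11⊕b13⊕b15⊕b17⊕b19⊕b21⊕b23⊕b25⊕b27⊕b29⊕b31 = 0⊕0⊕0⊕0⊕1⊕0⊕1⊕0⊕1⊕0⊕1⊕0⊕0⊕0⊕0⊕0 = 0
s2: b2⊕b3⊕b6⊕b7⊕b10⊕b11⊕b14⊕b15⊕b18⊕b19⊕b22⊕b23⊕b26⊕b27⊕b30⊕b31 = 0⊕0⊕1⊕0⊕0⊕0⊕1⊕0⊕0⊕0⊕0⊕0⊕0⊕0⊕0⊕0 = 0
s4: b4⊕b5⊕b6⊕b7⊕b12⊕b13⊕b14⊕b15⊕b20⊕b21⊕b22⊕b23⊕b28⊕b29⊕b30⊕b31 = 0⊕0⊕1⊕0⊕0⊕1⊕1⊕0⊕1⊕1⊕0⊕0⊕0⊕0⊕0⊕0 = 1
s8: b8⊕b9⊕b10⊕b11⊕b12⊕b13⊕b14⊕b15⊕b24⊕b25⊕b26⊕b27⊕b28⊕b29⊕b30⊕b31 = 0⊕1⊕0⊕0⊕0⊕1⊕1⊕0⊕1⊕0⊕0⊕0⊕0⊕0⊕0⊕0 = 0
s16: b16⊕b17⊕b18⊕b19⊕b20⊕b21⊕b22⊕b23⊕b24⊕b25⊕b26⊕b27⊕b28⊕b29⊕b30⊕b31 = 0⊕1⊕0⊕0⊕1⊕1⊕0⊕0⊕1⊕0⊕0⊕0⊕0⊕0⊕0⊕0 = 0
Syndrome (s16...s1) = 00100 → position 4.

4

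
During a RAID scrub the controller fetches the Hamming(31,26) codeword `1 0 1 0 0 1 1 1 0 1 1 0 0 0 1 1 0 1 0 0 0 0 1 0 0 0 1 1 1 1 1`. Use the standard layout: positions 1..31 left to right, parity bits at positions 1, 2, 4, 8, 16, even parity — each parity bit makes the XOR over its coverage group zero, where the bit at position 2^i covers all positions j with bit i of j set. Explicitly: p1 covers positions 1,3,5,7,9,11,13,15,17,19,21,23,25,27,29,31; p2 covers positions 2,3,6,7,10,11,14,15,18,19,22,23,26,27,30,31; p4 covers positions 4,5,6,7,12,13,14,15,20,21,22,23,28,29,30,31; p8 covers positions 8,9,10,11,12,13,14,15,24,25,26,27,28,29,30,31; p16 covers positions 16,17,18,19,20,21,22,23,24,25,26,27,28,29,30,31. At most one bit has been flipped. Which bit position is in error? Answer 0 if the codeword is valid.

s1: b1⊕b3⊕b5⊕b7⊕b9⊕b11⊕b13⊕b15⊕b17⊕b19⊕b21⊕b23⊕b25⊕b27⊕b29⊕b31 = 1⊕1⊕0⊕1⊕0⊕1⊕0⊕1⊕0⊕0⊕0⊕1⊕0⊕1⊕1⊕1 = 1
s2: b2⊕b3⊕b6⊕b7⊕b10⊕b11⊕b14⊕b15⊕b18⊕b19⊕b22⊕b23⊕b26⊕b27⊕b30⊕b31 = 0⊕1⊕1⊕1⊕1⊕1⊕0⊕1⊕1⊕0⊕0⊕1⊕0⊕1⊕1⊕1 = 1
s4: b4⊕b5⊕b6⊕b7⊕b12⊕b13⊕b14⊕b15⊕b20⊕b21⊕b22⊕b23⊕b28⊕b29⊕b30⊕b31 = 0⊕0⊕1⊕1⊕0⊕0⊕0⊕1⊕0⊕0⊕0⊕1⊕1⊕1⊕1⊕1 = 0
s8: b8⊕b9⊕b10⊕b11⊕b12⊕b13⊕b14⊕b15⊕b24⊕b25⊕b26⊕b27⊕b28⊕b29⊕b30⊕b31 = 1⊕0⊕1⊕1⊕0⊕0⊕0⊕1⊕0⊕0⊕0⊕1⊕1⊕1⊕1⊕1 = 1
s16: b16⊕b17⊕b18⊕b19⊕b20⊕b21⊕b22⊕b23⊕b24⊕b25⊕b26⊕b27⊕b28⊕b29⊕b30⊕b31 = 1⊕0⊕1⊕0⊕0⊕0⊕0⊕1⊕0⊕0⊕0⊕1⊕1⊕1⊕1⊕1 = 0
Syndrome (s16...s1) = 01011 → position 11.

11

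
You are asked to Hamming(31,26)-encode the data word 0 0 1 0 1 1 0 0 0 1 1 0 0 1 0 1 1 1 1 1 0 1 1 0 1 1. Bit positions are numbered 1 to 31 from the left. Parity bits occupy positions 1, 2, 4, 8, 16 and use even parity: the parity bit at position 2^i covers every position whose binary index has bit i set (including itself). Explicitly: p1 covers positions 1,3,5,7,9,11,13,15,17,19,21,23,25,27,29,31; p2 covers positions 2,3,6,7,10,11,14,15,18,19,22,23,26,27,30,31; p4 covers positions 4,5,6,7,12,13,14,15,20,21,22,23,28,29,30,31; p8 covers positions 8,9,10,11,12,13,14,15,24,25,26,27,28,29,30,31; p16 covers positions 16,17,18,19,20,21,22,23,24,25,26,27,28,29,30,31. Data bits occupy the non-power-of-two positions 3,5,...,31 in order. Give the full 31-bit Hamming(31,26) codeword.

Place data bits at non-power-of-two positions: b3=0, b5=0, b6=1, b7=0, b9=1, b10=1, b11=0, b12=0, b13=0, b14=1, b15=1, b17=0, b18=0, b19=1, b20=0, b21=1, b22=1, b23=1, b24=1, b25=1, b26=0, b27=1, b28=1, b29=0, b30=1, b31=1.
p1 = XOR of data positions {3,5,7,9,11,13,15,17,19,21,23,25,27,29,31} = 0⊕0⊕0⊕1⊕0⊕0⊕1⊕0⊕1⊕1⊕1⊕1⊕1⊕0⊕1 = 0
p2 = XOR of data positions {3,6,7,10,11,14,15,18,19,22,23,26,27,30,31} = 0⊕1⊕0⊕1⊕0⊕1⊕1⊕0⊕1⊕1⊕1⊕0⊕1⊕1⊕1 = 0
p4 = XOR of data positions {5,6,7,12,13,14,15,20,21,22,23,28,29,30,31} = 0⊕1⊕0⊕0⊕0⊕1⊕1⊕0⊕1⊕1⊕1⊕1⊕0⊕1⊕1 = 1
p8 = XOR of data positions {9,10,11,12,13,14,15,24,25,26,27,28,29,30,31} = 1⊕1⊕0⊕0⊕0⊕1⊕1⊕1⊕1⊕0⊕1⊕1⊕0⊕1⊕1 = 0
p16 = XOR of data positions {17,18,19,20,21,22,23,24,25,26,27,28,29,30,31} = 0⊕0⊕1⊕0⊕1⊕1⊕1⊕1⊕1⊕0⊕1⊕1⊕0⊕1⊕1 = 0
Codeword b1..b31 = 0001010011000110001011111011011

0001010011000110001011111011011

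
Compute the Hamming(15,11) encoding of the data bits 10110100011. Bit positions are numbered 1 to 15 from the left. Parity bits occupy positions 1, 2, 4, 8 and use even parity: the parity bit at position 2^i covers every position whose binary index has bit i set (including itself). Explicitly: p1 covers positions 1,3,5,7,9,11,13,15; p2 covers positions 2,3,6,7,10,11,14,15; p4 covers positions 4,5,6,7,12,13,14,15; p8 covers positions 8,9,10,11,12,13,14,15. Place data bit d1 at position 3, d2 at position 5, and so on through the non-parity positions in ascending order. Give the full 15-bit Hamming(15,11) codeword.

Place data bits at non-power-of-two positions: b3=1, b5=0, b6=1, b7=1, b9=0, b10=1, b11=0, b12=0, b13=0, b14=1, b15=1.
p1 = XOR of data positions {3,5,7,9,11,13,15} = 1⊕0⊕1⊕0⊕0⊕0⊕1 = 1
p2 = XOR of data positions {3,6,7,10,11,14,15} = 1⊕1⊕1⊕1⊕0⊕1⊕1 = 0
p4 = XOR of data positions {5,6,7,12,13,14,15} = 0⊕1⊕1⊕0⊕0⊕1⊕1 = 0
p8 = XOR of data positions {9,10,11,12,13,14,15} = 0⊕1⊕0⊕0⊕0⊕1⊕1 = 1
Codeword b1..b15 = 101001110100011

101001110100011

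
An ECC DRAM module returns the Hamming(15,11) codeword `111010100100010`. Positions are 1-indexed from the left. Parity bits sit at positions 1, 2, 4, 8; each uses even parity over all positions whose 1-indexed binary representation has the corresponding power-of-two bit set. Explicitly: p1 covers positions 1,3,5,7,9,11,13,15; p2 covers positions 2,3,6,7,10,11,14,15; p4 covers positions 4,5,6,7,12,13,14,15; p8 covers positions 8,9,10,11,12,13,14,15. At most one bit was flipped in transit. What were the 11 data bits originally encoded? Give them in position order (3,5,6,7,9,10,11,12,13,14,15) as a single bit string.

11110100010

s1: b1⊕b3⊕b5⊕b7⊕b9⊕b11⊕b13⊕b15 = 1⊕1⊕1⊕1⊕0⊕0⊕0⊕0 = 0
s2: b2⊕b3⊕b6⊕b7⊕b10⊕b11⊕b14⊕b15 = 1⊕1⊕0⊕1⊕1⊕0⊕1⊕0 = 1
s4: b4⊕b5⊕b6⊕b7⊕b12⊕b13⊕b14⊕b15 = 0⊕1⊕0⊕1⊕0⊕0⊕1⊕0 = 1
s8: b8⊕b9⊕b10⊕b11⊕b12⊕b13⊕b14⊕b15 = 0⊕0⊕1⊕0⊕0⊕0⊕1⊕0 = 0
Syndrome (s8...s1) = 0110 → position 6.
Flip bit 6: corrected codeword = 111011100100010
Data bits at positions 3,5,6,7,9,10,11,12,13,14,15: 11110100010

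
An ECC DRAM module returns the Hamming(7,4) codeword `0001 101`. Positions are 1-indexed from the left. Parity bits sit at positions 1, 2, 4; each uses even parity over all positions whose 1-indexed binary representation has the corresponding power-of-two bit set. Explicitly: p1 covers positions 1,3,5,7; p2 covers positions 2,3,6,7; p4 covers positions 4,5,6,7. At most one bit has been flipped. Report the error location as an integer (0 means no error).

6

s1: b1⊕b3⊕b5⊕b7 = 0⊕0⊕1⊕1 = 0
s2: b2⊕b3⊕b6⊕b7 = 0⊕0⊕0⊕1 = 1
s4: b4⊕b5⊕b6⊕b7 = 1⊕1⊕0⊕1 = 1
Syndrome (s4...s1) = 110 → position 6.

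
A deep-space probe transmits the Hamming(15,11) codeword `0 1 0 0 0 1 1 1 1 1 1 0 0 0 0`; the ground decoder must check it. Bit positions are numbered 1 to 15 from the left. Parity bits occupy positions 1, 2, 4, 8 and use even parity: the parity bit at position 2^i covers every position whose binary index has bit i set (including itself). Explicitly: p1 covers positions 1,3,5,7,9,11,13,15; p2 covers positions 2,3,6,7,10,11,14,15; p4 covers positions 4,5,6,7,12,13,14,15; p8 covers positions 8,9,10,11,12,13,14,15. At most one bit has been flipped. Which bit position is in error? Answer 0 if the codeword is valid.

s1: b1⊕b3⊕b5⊕b7⊕b9⊕b11⊕b13⊕b15 = 0⊕0⊕0⊕1⊕1⊕1⊕0⊕0 = 1
s2: b2⊕b3⊕b6⊕b7⊕b10⊕b11⊕b14⊕b15 = 1⊕0⊕1⊕1⊕1⊕1⊕0⊕0 = 1
s4: b4⊕b5⊕b6⊕b7⊕b12⊕b13⊕b14⊕b15 = 0⊕0⊕1⊕1⊕0⊕0⊕0⊕0 = 0
s8: b8⊕b9⊕b10⊕b11⊕b12⊕b13⊕b14⊕b15 = 1⊕1⊕1⊕1⊕0⊕0⊕0⊕0 = 0
Syndrome (s8...s1) = 0011 → position 3.

3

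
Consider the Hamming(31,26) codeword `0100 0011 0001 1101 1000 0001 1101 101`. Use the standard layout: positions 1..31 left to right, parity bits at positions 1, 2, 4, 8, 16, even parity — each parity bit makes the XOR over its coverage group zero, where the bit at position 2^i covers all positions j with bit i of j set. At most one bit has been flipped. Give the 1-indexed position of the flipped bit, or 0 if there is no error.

6

s1: b1⊕b3⊕b5⊕b7⊕b9⊕b11⊕b13⊕b15⊕b17⊕b19⊕b21⊕b23⊕b25⊕b27⊕b29⊕b31 = 0⊕0⊕0⊕1⊕0⊕0⊕1⊕0⊕1⊕0⊕0⊕0⊕1⊕0⊕1⊕1 = 0
s2: b2⊕b3⊕b6⊕b7⊕b10⊕b11⊕b14⊕b15⊕b18⊕b19⊕b22⊕b23⊕b26⊕b27⊕b30⊕b31 = 1⊕0⊕0⊕1⊕0⊕0⊕1⊕0⊕0⊕0⊕0⊕0⊕1⊕0⊕0⊕1 = 1
s4: b4⊕b5⊕b6⊕b7⊕b12⊕b13⊕b14⊕b15⊕b20⊕b21⊕b22⊕b23⊕b28⊕b29⊕b30⊕b31 = 0⊕0⊕0⊕1⊕1⊕1⊕1⊕0⊕0⊕0⊕0⊕0⊕1⊕1⊕0⊕1 = 1
s8: b8⊕b9⊕b10⊕b11⊕b12⊕b13⊕b14⊕b15⊕b24⊕b25⊕b26⊕b27⊕b28⊕b29⊕b30⊕b31 = 1⊕0⊕0⊕0⊕1⊕1⊕1⊕0⊕1⊕1⊕1⊕0⊕1⊕1⊕0⊕1 = 0
s16: b16⊕b17⊕b18⊕b19⊕b20⊕b21⊕b22⊕b23⊕b24⊕b25⊕b26⊕b27⊕b28⊕b29⊕b30⊕b31 = 1⊕1⊕0⊕0⊕0⊕0⊕0⊕0⊕1⊕1⊕1⊕0⊕1⊕1⊕0⊕1 = 0
Syndrome (s16...s1) = 00110 → position 6.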